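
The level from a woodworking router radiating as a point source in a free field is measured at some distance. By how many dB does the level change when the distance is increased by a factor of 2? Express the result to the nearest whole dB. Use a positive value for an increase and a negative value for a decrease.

Point-source spreading: ΔL = −20·log₁₀(r₂/r₁).
ΔL = −20·log₁₀(2) = -6.02 dB.

-6 dB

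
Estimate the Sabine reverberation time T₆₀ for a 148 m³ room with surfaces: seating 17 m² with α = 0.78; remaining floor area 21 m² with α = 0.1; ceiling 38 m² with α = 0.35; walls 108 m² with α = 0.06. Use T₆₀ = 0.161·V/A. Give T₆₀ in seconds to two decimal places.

Total absorption A = 17·0.78 + 21·0.1 + 38·0.35 + 108·0.06 = 35.14 m² sabins.
T₆₀ = 0.161 × 148 / 35.14 = 0.678 s.

0.68 s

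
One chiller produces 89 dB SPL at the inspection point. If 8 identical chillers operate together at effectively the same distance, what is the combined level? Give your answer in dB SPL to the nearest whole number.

With 8 equal, uncorrelated contributions the intensity is 8× that of one unit, giving a rise of 10·log₁₀ 8.
L_total = 89 + 10·log₁₀(8) = 89 + 9.031 = 98.03 dB SPL.

98 dB SPL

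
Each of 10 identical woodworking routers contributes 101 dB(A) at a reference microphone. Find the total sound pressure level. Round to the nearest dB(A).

111 dB(A)

L_total = L₁ + 10·log₁₀ N for N identical incoherent sources.
L_total = 101 + 10·log₁₀(10) = 101 + 10.000 = 111.00 dB(A).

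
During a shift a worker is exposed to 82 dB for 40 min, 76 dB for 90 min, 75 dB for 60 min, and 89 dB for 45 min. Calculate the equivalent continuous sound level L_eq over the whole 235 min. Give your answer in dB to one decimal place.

Weight each interval's intensity by its duration and average over T = 235 min:
Σ tᵢ·10^(Lᵢ/10) = 40·10^(82/10) + 90·10^(76/10) + 60·10^(75/10) + 45·10^(89/10) = 4.756e+10.
L_eq = 10·log₁₀(4.756e+10/235) = 83.06 dB.

83.1 dB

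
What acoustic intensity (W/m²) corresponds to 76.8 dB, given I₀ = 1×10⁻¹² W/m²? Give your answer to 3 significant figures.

4.79e-05 W/m²

L = 10·log₁₀(I/I₀) ⇒ I = I₀·10^(L/10) = 10⁻¹² × 10^7.68.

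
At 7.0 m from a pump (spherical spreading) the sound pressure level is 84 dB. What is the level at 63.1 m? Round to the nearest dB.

For a point source, L₂ = L₁ − 20·log₁₀(r₂/r₁).
L₂ = 84 − 20·log₁₀(63.1/7.0) = 84 − 19.099 = 64.90 dB.

65 dB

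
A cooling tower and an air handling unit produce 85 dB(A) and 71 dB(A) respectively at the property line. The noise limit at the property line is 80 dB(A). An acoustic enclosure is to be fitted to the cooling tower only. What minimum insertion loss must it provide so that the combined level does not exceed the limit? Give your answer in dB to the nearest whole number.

6 dB

Fixed contribution from the other source: Σ 10^(L/10) = 10^(71/10) = 1.259e+07 (71.00 dB(A)).
The limit corresponds to 10^(80/10) = 1.000e+08; subtracting the fixed part leaves 8.741e+07 for the cooling tower, i.e. 79.42 dB(A).
Required insertion loss = 85 − 79.42 = 5.58 dB.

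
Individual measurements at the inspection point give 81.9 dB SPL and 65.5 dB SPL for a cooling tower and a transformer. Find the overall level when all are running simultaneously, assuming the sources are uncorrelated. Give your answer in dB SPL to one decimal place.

82.0 dB SPL

Incoherent sources combine by intensity addition: L_total = 10·log₁₀(Σ 10^(L_i/10)).
Σ 10^(L/10) = 10^(81.9/10) + 10^(65.5/10) = 1.584e+08.
L_total = 10·log₁₀(1.584e+08) = 82.00 dB SPL.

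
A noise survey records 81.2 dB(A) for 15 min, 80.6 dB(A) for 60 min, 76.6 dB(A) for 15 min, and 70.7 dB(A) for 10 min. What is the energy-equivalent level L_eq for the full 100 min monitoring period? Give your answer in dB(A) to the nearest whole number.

L_eq = 10·log₁₀[(1/T)·Σ tᵢ·10^(Lᵢ/10)] with T = 100 min.
Σ tᵢ·10^(Lᵢ/10) = 15·10^(81.2/10) + 60·10^(80.6/10) + 15·10^(76.6/10) + 10·10^(70.7/10) = 9.669e+09.
L_eq = 10·log₁₀(9.669e+09/100) = 79.85 dB(A).

80 dB(A)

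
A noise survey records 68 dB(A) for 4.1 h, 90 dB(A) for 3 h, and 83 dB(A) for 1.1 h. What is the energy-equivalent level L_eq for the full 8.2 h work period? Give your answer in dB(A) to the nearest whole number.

86 dB(A)

Weight each interval's intensity by its duration and average over T = 8.2 h:
Σ tᵢ·10^(Lᵢ/10) = 4.1·10^(68/10) + 3·10^(90/10) + 1.1·10^(83/10) = 3.245e+09.
L_eq = 10·log₁₀(3.245e+09/8.2) = 85.97 dB(A).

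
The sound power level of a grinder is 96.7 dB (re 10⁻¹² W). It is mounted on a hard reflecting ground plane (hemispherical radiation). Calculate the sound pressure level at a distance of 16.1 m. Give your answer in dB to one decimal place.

64.6 dB

The power spreads over a hemisphere of area 2π·r², so L_p = L_w − 10·log₁₀(2π·r²).
2π·r² = 1629 m², 10·log₁₀ of that is 32.118 dB.
L_p = 96.7 − 32.118 = 64.58 dB.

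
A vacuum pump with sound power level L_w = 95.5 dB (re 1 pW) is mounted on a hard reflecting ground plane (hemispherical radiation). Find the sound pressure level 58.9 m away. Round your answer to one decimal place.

52.1 dB

L_p = L_w − 10·log₁₀(2π·r²) with r = 58.9 m.
2π·r² = 2.18e+04 m², 10·log₁₀ of that is 43.384 dB.
L_p = 95.5 − 43.384 = 52.12 dB.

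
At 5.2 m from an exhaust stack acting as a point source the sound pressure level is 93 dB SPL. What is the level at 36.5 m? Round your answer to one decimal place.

Spherical spreading from a point source gives a 20·log₁₀(r₂/r₁) drop.
L₂ = 93 − 20·log₁₀(36.5/5.2) = 93 − 16.926 = 76.07 dB SPL.

76.1 dB SPL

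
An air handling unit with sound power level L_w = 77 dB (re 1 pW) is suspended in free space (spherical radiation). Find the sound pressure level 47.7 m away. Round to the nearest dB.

32 dB

The power spreads over a sphere of area 4π·r², so L_p = L_w − 10·log₁₀(4π·r²).
4π·r² = 2.859e+04 m², 10·log₁₀ of that is 44.562 dB.
L_p = 77 − 44.562 = 32.44 dB.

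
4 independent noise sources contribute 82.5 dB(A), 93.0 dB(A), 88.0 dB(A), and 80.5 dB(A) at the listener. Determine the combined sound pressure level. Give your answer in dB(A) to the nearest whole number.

For uncorrelated sources the intensities add, so convert each level to linear form, sum, and take 10·log₁₀ of the total.
Σ 10^(L/10) = 10^(82.5/10) + 10^(93.0/10) + 10^(88.0/10) + 10^(80.5/10) = 2.916e+09.
L_total = 10·log₁₀(2.916e+09) = 94.65 dB(A).

95 dB(A)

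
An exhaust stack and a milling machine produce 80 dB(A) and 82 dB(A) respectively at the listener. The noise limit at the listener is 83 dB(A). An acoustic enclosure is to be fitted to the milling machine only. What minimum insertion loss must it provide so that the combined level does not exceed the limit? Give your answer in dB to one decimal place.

The untreated sources together contribute 10^(80/10) = 1.000e+08, i.e. 80.00 dB(A).
To meet 83 dB(A) overall, the treated milling machine may contribute at most 10^(83/10) − 1.000e+08 = 9.953e+07, i.e. 79.98 dB(A).
So the milling machine must be reduced from 82 to 79.98 dB(A): IL = 2.02 dB.

2.0 dB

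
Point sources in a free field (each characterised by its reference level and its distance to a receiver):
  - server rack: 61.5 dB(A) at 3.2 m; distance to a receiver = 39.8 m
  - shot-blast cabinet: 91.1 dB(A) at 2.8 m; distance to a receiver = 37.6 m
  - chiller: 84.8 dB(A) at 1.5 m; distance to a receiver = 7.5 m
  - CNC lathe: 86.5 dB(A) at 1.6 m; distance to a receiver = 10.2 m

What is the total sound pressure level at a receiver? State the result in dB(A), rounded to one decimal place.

74.8 dB(A)

First find each source's level at the receiver (point-source: −20·log₁₀(r/r_ref)), then combine on an intensity basis.
server rack: 61.5 − 20·log₁₀(39.8/3.2) = 61.5 − 21.89 = 39.61 dB(A).
shot-blast cabinet: 91.1 − 20·log₁₀(37.6/2.8) = 91.1 − 22.56 = 68.54 dB(A).
chiller: 84.8 − 20·log₁₀(7.5/1.5) = 84.8 − 13.98 = 70.82 dB(A).
CNC lathe: 86.5 − 20·log₁₀(10.2/1.6) = 86.5 − 16.09 = 70.41 dB(A).
Σ 10^(L/10) = 3.022e+07 → L_total = 10·log₁₀(3.022e+07) = 74.80 dB(A).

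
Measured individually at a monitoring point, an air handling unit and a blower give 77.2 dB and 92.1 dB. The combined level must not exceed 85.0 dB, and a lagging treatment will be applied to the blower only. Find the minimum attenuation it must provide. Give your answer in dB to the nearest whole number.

Everything except the blower sums to 10^(77.2/10) = 5.248e+07 in linear terms, 77.20 dB.
The limit corresponds to 10^(85.0/10) = 3.162e+08; subtracting the fixed part leaves 2.637e+08 for the blower, i.e. 84.21 dB.
So the blower must be reduced from 92.1 to 84.21 dB: IL = 7.89 dB.

8 dB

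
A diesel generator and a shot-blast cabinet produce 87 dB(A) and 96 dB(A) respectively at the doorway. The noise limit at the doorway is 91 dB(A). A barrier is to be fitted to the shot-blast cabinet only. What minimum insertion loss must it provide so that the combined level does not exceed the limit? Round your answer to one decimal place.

7.2 dB

The untreated sources together contribute 10^(87/10) = 5.012e+08, i.e. 87.00 dB(A).
To meet 91 dB(A) overall, the treated shot-blast cabinet may contribute at most 10^(91/10) − 5.012e+08 = 7.577e+08, i.e. 88.80 dB(A).
So the shot-blast cabinet must be reduced from 96 to 88.80 dB(A): IL = 7.20 dB.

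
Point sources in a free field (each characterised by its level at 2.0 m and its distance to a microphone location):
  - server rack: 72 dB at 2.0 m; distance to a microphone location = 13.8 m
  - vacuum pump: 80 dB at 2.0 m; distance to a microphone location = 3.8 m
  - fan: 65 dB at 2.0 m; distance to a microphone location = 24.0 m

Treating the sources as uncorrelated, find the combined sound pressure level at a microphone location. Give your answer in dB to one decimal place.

74.5 dB

Propagate each source to the receiver with L = L_ref − 20·log₁₀(r/r_ref), then add intensities.
server rack: 72 − 20·log₁₀(13.8/2.0) = 72 − 16.78 = 55.22 dB.
vacuum pump: 80 − 20·log₁₀(3.8/2.0) = 80 − 5.58 = 74.42 dB.
fan: 65 − 20·log₁₀(24.0/2.0) = 65 − 21.58 = 43.42 dB.
Σ 10^(L/10) = 2.806e+07 → L_total = 10·log₁₀(2.806e+07) = 74.48 dB.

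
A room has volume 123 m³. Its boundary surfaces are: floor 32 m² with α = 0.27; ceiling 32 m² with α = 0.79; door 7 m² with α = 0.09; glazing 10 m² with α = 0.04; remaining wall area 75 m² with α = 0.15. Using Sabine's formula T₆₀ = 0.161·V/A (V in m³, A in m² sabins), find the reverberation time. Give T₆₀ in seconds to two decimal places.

A = Σ Sᵢαᵢ = 32·0.27 + 32·0.79 + 7·0.09 + 10·0.04 + 75·0.15 = 46.20 m².
T₆₀ = 0.161·V/A = 0.161·123/46.20 = 0.429 s.

0.43 s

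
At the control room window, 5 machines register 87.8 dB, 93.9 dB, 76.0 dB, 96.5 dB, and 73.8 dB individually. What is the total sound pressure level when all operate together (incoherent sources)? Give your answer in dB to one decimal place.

Incoherent sources combine by intensity addition: L_total = 10·log₁₀(Σ 10^(L_i/10)).
Σ 10^(L/10) = 10^(87.8/10) + 10^(93.9/10) + 10^(76.0/10) + 10^(96.5/10) + 10^(73.8/10) = 7.588e+09.
L_total = 10·log₁₀(7.588e+09) = 98.80 dB.

98.8 dB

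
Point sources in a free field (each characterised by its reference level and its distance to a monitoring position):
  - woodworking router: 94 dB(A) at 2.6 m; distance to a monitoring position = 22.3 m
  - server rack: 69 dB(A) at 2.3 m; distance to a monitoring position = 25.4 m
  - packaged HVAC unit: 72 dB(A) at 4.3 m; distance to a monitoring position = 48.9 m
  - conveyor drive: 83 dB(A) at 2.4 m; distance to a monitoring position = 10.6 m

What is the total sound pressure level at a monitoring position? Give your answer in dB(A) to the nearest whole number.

Propagate each source to the receiver with L = L_ref − 20·log₁₀(r/r_ref), then add intensities.
woodworking router: 94 − 20·log₁₀(22.3/2.6) = 94 − 18.67 = 75.33 dB(A).
server rack: 69 − 20·log₁₀(25.4/2.3) = 69 − 20.86 = 48.14 dB(A).
packaged HVAC unit: 72 − 20·log₁₀(48.9/4.3) = 72 − 21.12 = 50.88 dB(A).
conveyor drive: 83 − 20·log₁₀(10.6/2.4) = 83 − 12.90 = 70.10 dB(A).
Σ 10^(L/10) = 4.456e+07 → L_total = 10·log₁₀(4.456e+07) = 76.49 dB(A).

76 dB(A)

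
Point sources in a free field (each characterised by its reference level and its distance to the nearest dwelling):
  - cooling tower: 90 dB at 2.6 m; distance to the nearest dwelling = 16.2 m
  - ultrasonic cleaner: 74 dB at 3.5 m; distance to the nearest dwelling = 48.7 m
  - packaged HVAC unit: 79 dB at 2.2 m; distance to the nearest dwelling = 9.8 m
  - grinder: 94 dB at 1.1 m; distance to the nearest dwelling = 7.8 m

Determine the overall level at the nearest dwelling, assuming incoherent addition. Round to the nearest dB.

79 dB

Propagate each source to the receiver with L = L_ref − 20·log₁₀(r/r_ref), then add intensities.
cooling tower: 90 − 20·log₁₀(16.2/2.6) = 90 − 15.89 = 74.11 dB.
ultrasonic cleaner: 74 − 20·log₁₀(48.7/3.5) = 74 − 22.87 = 51.13 dB.
packaged HVAC unit: 79 − 20·log₁₀(9.8/2.2) = 79 − 12.98 = 66.02 dB.
grinder: 94 − 20·log₁₀(7.8/1.1) = 94 − 17.01 = 76.99 dB.
Σ 10^(L/10) = 7.985e+07 → L_total = 10·log₁₀(7.985e+07) = 79.02 dB.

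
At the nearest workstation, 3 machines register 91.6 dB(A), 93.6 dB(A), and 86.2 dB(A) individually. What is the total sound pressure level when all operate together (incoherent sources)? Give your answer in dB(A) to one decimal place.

96.2 dB(A)

Incoherent sources combine by intensity addition: L_total = 10·log₁₀(Σ 10^(L_i/10)).
Σ 10^(L/10) = 10^(91.6/10) + 10^(93.6/10) + 10^(86.2/10) = 4.153e+09.
L_total = 10·log₁₀(4.153e+09) = 96.18 dB(A).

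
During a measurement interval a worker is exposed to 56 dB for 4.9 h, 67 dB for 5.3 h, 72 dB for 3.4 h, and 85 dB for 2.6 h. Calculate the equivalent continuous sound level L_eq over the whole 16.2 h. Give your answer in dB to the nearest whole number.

77 dB

L_eq = 10·log₁₀[(1/T)·Σ tᵢ·10^(Lᵢ/10)] with T = 16.2 h.
Σ tᵢ·10^(Lᵢ/10) = 4.9·10^(56/10) + 5.3·10^(67/10) + 3.4·10^(72/10) + 2.6·10^(85/10) = 9.046e+08.
L_eq = 10·log₁₀(9.046e+08/16.2) = 77.47 dB.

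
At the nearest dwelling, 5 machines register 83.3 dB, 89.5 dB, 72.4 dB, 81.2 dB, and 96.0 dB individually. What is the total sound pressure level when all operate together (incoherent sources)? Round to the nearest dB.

Incoherent sources combine by intensity addition: L_total = 10·log₁₀(Σ 10^(L_i/10)).
Σ 10^(L/10) = 10^(83.3/10) + 10^(89.5/10) + 10^(72.4/10) + 10^(81.2/10) + 10^(96.0/10) = 5.235e+09.
L_total = 10·log₁₀(5.235e+09) = 97.19 dB.

97 dB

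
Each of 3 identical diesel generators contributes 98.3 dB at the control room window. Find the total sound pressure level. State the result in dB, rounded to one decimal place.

N identical incoherent sources raise the level by 10·log₁₀ N.
L_total = 98.3 + 10·log₁₀(3) = 98.3 + 4.771 = 103.07 dB.

103.1 dB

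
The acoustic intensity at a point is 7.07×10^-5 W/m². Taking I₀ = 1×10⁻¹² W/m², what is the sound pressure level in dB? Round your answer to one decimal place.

L = 10·log₁₀(I/I₀) = 10·log₁₀(7.07×10^-5/10⁻¹²) = 10·log₁₀(7.07×10^7).
L = 10·(0.8494 + 7) = 78.49 dB.

78.5 dB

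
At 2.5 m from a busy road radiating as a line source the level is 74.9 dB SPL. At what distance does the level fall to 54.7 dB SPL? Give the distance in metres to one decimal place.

261.8 m

The 20.2 dB drop corresponds to a distance ratio of 10^(20.2/10) for a line source.
r₂ = 2.5·10^((74.9−54.7)/10) = 2.5·10^(20.2/10) = 261.78 m.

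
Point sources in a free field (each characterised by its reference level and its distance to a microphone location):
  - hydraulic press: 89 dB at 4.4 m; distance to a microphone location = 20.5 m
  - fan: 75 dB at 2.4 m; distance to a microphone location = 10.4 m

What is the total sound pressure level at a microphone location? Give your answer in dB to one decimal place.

Propagate each source to the receiver with L = L_ref − 20·log₁₀(r/r_ref), then add intensities.
hydraulic press: 89 − 20·log₁₀(20.5/4.4) = 89 − 13.37 = 75.63 dB.
fan: 75 − 20·log₁₀(10.4/2.4) = 75 − 12.74 = 62.26 dB.
Σ 10^(L/10) = 3.828e+07 → L_total = 10·log₁₀(3.828e+07) = 75.83 dB.

75.8 dB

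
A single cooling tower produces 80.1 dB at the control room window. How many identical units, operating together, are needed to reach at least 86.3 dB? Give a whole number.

5

N identical sources give L₁ + 10·log₁₀ N, so require 10·log₁₀ N ≥ 86.3 − 80.1 = 6.2 dB.
N ≥ 10^(6.2/10) = 4.169, so N = 5.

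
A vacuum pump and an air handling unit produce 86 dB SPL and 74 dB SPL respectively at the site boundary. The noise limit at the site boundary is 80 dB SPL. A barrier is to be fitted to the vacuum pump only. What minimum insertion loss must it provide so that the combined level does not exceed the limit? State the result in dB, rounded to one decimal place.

7.3 dB

Everything except the vacuum pump sums to 10^(74/10) = 2.512e+07 in linear terms, 74.00 dB SPL.
The limit corresponds to 10^(80/10) = 1.000e+08; subtracting the fixed part leaves 7.488e+07 for the vacuum pump, i.e. 78.74 dB SPL.
Required insertion loss = 86 − 78.74 = 7.26 dB.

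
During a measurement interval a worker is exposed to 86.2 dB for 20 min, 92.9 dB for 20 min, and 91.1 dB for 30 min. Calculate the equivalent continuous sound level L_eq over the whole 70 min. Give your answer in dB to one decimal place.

90.9 dB

The energy average is taken in the linear domain: L_eq = 10·log₁₀[(Σ tᵢ·10^(Lᵢ/10))/T], T = 70 min.
Σ tᵢ·10^(Lᵢ/10) = 20·10^(86.2/10) + 20·10^(92.9/10) + 30·10^(91.1/10) = 8.598e+10.
L_eq = 10·log₁₀(8.598e+10/70) = 90.89 dB.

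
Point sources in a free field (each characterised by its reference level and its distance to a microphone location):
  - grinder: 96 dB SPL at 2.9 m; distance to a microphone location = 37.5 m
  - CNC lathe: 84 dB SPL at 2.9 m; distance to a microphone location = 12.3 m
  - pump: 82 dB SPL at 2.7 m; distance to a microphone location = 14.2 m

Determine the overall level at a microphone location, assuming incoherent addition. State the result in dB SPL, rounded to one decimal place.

76.4 dB SPL

First find each source's level at the receiver (point-source: −20·log₁₀(r/r_ref)), then combine on an intensity basis.
grinder: 96 − 20·log₁₀(37.5/2.9) = 96 − 22.23 = 73.77 dB SPL.
CNC lathe: 84 − 20·log₁₀(12.3/2.9) = 84 − 12.55 = 71.45 dB SPL.
pump: 82 − 20·log₁₀(14.2/2.7) = 82 − 14.42 = 67.58 dB SPL.
Σ 10^(L/10) = 4.350e+07 → L_total = 10·log₁₀(4.350e+07) = 76.39 dB SPL.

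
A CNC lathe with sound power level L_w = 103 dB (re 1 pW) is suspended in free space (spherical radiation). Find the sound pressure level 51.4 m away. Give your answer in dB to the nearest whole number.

L_p = L_w − 10·log₁₀(4π·r²) with r = 51.4 m.
4π·r² = 3.32e+04 m², 10·log₁₀ of that is 45.211 dB.
L_p = 103 − 45.211 = 57.79 dB.

58 dB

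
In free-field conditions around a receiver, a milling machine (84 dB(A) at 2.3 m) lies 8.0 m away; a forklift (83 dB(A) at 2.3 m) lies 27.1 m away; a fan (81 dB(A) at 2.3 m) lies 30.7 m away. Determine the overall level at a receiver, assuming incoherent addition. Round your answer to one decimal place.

73.6 dB(A)

Apply inverse-square spreading to bring every level to the receiver, then sum 10^(L/10).
milling machine: 84 − 20·log₁₀(8.0/2.3) = 84 − 10.83 = 73.17 dB(A).
forklift: 83 − 20·log₁₀(27.1/2.3) = 83 − 21.42 = 61.58 dB(A).
fan: 81 − 20·log₁₀(30.7/2.3) = 81 − 22.51 = 58.49 dB(A).
Σ 10^(L/10) = 2.291e+07 → L_total = 10·log₁₀(2.291e+07) = 73.60 dB(A).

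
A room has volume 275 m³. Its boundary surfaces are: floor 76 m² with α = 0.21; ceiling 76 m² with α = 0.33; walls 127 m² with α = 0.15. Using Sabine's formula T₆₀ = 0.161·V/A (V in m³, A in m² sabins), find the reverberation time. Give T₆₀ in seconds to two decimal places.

A = Σ Sᵢαᵢ = 76·0.21 + 76·0.33 + 127·0.15 = 60.09 m².
T₆₀ = 0.161·V/A = 0.161·275/60.09 = 0.737 s.

0.74 s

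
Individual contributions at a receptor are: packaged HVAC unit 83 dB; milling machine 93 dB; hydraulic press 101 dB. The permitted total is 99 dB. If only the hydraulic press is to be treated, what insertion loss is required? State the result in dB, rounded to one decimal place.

3.4 dB

The untreated sources together contribute 10^(83/10) + 10^(93/10) = 2.195e+09, i.e. 93.41 dB.
The limit corresponds to 10^(99/10) = 7.943e+09; subtracting the fixed part leaves 5.748e+09 for the hydraulic press, i.e. 97.60 dB.
So the hydraulic press must be reduced from 101 to 97.60 dB: IL = 3.40 dB.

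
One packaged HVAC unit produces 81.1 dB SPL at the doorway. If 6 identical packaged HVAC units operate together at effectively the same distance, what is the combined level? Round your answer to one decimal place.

88.9 dB SPL

With 6 equal, uncorrelated contributions the intensity is 6× that of one unit, giving a rise of 10·log₁₀ 6.
L_total = 81.1 + 10·log₁₀(6) = 81.1 + 7.782 = 88.88 dB SPL.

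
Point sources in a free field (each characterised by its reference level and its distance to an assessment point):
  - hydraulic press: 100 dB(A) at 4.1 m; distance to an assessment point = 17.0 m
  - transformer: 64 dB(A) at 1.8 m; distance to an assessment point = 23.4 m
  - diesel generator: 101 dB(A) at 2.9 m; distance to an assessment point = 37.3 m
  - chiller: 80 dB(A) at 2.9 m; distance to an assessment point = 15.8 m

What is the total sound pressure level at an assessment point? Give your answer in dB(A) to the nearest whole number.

First find each source's level at the receiver (point-source: −20·log₁₀(r/r_ref)), then combine on an intensity basis.
hydraulic press: 100 − 20·log₁₀(17.0/4.1) = 100 − 12.35 = 87.65 dB(A).
transformer: 64 − 20·log₁₀(23.4/1.8) = 64 − 22.28 = 41.72 dB(A).
diesel generator: 101 − 20·log₁₀(37.3/2.9) = 101 − 22.19 = 78.81 dB(A).
chiller: 80 − 20·log₁₀(15.8/2.9) = 80 − 14.73 = 65.27 dB(A).
Σ 10^(L/10) = 6.611e+08 → L_total = 10·log₁₀(6.611e+08) = 88.20 dB(A).

88 dB(A)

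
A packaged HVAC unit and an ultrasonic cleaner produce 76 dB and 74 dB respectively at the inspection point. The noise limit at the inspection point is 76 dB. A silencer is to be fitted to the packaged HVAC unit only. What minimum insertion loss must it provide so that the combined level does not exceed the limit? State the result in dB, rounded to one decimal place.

Fixed contribution from the other source: Σ 10^(L/10) = 10^(74/10) = 2.512e+07 (74.00 dB).
The limit corresponds to 10^(76/10) = 3.981e+07; subtracting the fixed part leaves 1.469e+07 for the packaged HVAC unit, i.e. 71.67 dB.
So the packaged HVAC unit must be reduced from 76 to 71.67 dB: IL = 4.33 dB.

4.3 dB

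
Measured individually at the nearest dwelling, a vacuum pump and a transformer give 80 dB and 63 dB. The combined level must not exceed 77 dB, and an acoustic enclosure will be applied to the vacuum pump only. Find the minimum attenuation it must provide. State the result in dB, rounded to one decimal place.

Fixed contribution from the other source: Σ 10^(L/10) = 10^(63/10) = 1.995e+06 (63.00 dB).
To meet 77 dB overall, the treated vacuum pump may contribute at most 10^(77/10) − 1.995e+06 = 4.812e+07, i.e. 76.82 dB.
So the vacuum pump must be reduced from 80 to 76.82 dB: IL = 3.18 dB.

3.2 dB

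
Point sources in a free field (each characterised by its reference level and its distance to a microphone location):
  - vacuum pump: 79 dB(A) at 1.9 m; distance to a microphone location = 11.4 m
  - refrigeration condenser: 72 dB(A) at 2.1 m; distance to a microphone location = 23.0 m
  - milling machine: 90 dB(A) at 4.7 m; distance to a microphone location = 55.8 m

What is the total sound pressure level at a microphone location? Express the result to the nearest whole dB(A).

70 dB(A)

First find each source's level at the receiver (point-source: −20·log₁₀(r/r_ref)), then combine on an intensity basis.
vacuum pump: 79 − 20·log₁₀(11.4/1.9) = 79 − 15.56 = 63.44 dB(A).
refrigeration condenser: 72 − 20·log₁₀(23.0/2.1) = 72 − 20.79 = 51.21 dB(A).
milling machine: 90 − 20·log₁₀(55.8/4.7) = 90 − 21.49 = 68.51 dB(A).
Σ 10^(L/10) = 9.433e+06 → L_total = 10·log₁₀(9.433e+06) = 69.75 dB(A).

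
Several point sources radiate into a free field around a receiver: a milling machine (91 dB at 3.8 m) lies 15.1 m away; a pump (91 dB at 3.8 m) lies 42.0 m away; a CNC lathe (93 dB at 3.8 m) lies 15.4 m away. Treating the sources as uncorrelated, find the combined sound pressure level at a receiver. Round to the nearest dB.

Apply inverse-square spreading to bring every level to the receiver, then sum 10^(L/10).
milling machine: 91 − 20·log₁₀(15.1/3.8) = 91 − 11.98 = 79.02 dB.
pump: 91 − 20·log₁₀(42.0/3.8) = 91 − 20.87 = 70.13 dB.
CNC lathe: 93 − 20·log₁₀(15.4/3.8) = 93 − 12.15 = 80.85 dB.
Σ 10^(L/10) = 2.115e+08 → L_total = 10·log₁₀(2.115e+08) = 83.25 dB.

83 dB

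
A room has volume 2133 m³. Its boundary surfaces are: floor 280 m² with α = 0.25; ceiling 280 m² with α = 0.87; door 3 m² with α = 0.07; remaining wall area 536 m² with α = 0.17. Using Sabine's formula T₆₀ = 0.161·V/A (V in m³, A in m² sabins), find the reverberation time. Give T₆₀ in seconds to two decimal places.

0.85 s

Summing Sᵢαᵢ: 280·0.25 + 280·0.87 + 3·0.07 + 536·0.17 = 404.93 m².
T₆₀ = 0.161·V/A = 0.161·2133/404.93 = 0.848 s.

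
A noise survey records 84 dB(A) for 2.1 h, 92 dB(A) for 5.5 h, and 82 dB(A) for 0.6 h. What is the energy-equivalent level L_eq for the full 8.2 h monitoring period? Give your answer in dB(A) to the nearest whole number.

L_eq = 10·log₁₀[(1/T)·Σ tᵢ·10^(Lᵢ/10)] with T = 8.2 h.
Σ tᵢ·10^(Lᵢ/10) = 2.1·10^(84/10) + 5.5·10^(92/10) + 0.6·10^(82/10) = 9.340e+09.
L_eq = 10·log₁₀(9.340e+09/8.2) = 90.57 dB(A).

91 dB(A)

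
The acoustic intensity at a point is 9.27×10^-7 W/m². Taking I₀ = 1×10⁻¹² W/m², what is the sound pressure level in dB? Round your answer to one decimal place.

59.7 dB

L = 10·log₁₀(I/I₀) = 10·log₁₀(9.27×10^-7/10⁻¹²) = 10·log₁₀(9.27×10^5).
L = 10·(0.9671 + 5) = 59.67 dB.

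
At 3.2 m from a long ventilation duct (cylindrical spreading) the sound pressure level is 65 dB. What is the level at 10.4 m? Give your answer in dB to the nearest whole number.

For a line source, L₂ = L₁ − 10·log₁₀(r₂/r₁).
L₂ = 65 − 10·log₁₀(10.4/3.2) = 65 − 5.119 = 59.88 dB.

60 dB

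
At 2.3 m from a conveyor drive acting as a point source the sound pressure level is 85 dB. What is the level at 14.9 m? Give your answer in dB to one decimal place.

68.8 dB

Point-source attenuation: ΔL = 20·log₁₀(r₂/r₁) = 20·log₁₀(14.9/2.3) = 16.229 dB.
L₂ = 85 − 20·log₁₀(14.9/2.3) = 85 − 16.229 = 68.77 dB.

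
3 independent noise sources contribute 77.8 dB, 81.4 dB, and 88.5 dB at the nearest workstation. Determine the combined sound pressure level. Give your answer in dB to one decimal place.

For uncorrelated sources the intensities add, so convert each level to linear form, sum, and take 10·log₁₀ of the total.
Σ 10^(L/10) = 10^(77.8/10) + 10^(81.4/10) + 10^(88.5/10) = 9.062e+08.
L_total = 10·log₁₀(9.062e+08) = 89.57 dB.

89.6 dB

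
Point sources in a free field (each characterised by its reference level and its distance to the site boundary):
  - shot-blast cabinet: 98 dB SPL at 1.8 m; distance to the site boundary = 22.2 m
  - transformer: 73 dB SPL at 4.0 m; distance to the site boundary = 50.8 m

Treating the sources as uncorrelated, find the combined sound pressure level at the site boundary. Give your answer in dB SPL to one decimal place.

Apply inverse-square spreading to bring every level to the receiver, then sum 10^(L/10).
shot-blast cabinet: 98 − 20·log₁₀(22.2/1.8) = 98 − 21.82 = 76.18 dB SPL.
transformer: 73 − 20·log₁₀(50.8/4.0) = 73 − 22.08 = 50.92 dB SPL.
Σ 10^(L/10) = 4.160e+07 → L_total = 10·log₁₀(4.160e+07) = 76.19 dB SPL.

76.2 dB SPL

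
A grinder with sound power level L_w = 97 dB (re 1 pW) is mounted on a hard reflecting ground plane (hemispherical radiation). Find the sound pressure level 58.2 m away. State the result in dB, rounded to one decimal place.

L_p = L_w − 10·log₁₀(2π·r²) with r = 58.2 m.
2π·r² = 2.128e+04 m², 10·log₁₀ of that is 43.280 dB.
L_p = 97 − 43.280 = 53.72 dB.

53.7 dB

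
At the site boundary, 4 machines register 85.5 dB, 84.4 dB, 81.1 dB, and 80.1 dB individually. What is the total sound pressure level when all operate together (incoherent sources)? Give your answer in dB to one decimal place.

For uncorrelated sources the intensities add, so convert each level to linear form, sum, and take 10·log₁₀ of the total.
Σ 10^(L/10) = 10^(85.5/10) + 10^(84.4/10) + 10^(81.1/10) + 10^(80.1/10) = 8.614e+08.
L_total = 10·log₁₀(8.614e+08) = 89.35 dB.

89.4 dB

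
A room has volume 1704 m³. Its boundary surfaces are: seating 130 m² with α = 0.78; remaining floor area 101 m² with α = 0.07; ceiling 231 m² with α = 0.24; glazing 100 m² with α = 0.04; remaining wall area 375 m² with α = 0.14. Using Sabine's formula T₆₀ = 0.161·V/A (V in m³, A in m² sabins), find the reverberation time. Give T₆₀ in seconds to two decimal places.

Total absorption A = 130·0.78 + 101·0.07 + 231·0.24 + 100·0.04 + 375·0.14 = 220.41 m² sabins.
T₆₀ = 0.161 × 1704 / 220.41 = 1.245 s.

1.24 s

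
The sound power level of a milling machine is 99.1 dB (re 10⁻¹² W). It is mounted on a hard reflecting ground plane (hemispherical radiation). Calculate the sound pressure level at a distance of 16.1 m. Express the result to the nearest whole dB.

67 dB

The power spreads over a hemisphere of area 2π·r², so L_p = L_w − 10·log₁₀(2π·r²).
2π·r² = 1629 m², 10·log₁₀ of that is 32.118 dB.
L_p = 99.1 − 32.118 = 66.98 dB.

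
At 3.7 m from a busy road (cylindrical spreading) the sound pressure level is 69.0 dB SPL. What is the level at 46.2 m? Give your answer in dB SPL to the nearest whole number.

For a line source, L₂ = L₁ − 10·log₁₀(r₂/r₁).
L₂ = 69.0 − 10·log₁₀(46.2/3.7) = 69.0 − 10.964 = 58.04 dB SPL.

58 dB SPL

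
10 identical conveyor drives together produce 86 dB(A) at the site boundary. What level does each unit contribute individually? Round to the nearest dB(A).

For N identical incoherent sources L_total = L₁ + 10·log₁₀ N, so L₁ = 86 − 10·log₁₀(10) = 86 − 10.000.

76 dB(A)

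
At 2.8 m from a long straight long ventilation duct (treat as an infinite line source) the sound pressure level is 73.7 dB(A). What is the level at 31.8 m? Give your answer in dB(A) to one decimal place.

Line-source attenuation: ΔL = 10·log₁₀(r₂/r₁) = 10·log₁₀(31.8/2.8) = 10.553 dB.
L₂ = 73.7 − 10·log₁₀(31.8/2.8) = 73.7 − 10.553 = 63.15 dB(A).

63.1 dB(A)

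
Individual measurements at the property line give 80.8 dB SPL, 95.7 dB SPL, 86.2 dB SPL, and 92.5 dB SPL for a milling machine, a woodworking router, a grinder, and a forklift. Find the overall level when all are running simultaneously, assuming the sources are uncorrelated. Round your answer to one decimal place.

97.8 dB SPL

Incoherent sources combine by intensity addition: L_total = 10·log₁₀(Σ 10^(L_i/10)).
Σ 10^(L/10) = 10^(80.8/10) + 10^(95.7/10) + 10^(86.2/10) + 10^(92.5/10) = 6.031e+09.
L_total = 10·log₁₀(6.031e+09) = 97.80 dB SPL.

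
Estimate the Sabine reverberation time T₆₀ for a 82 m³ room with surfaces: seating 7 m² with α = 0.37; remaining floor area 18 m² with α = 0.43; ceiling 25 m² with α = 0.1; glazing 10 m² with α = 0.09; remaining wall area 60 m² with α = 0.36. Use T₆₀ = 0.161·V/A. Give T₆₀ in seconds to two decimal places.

0.37 s

A = Σ Sᵢαᵢ = 7·0.37 + 18·0.43 + 25·0.1 + 10·0.09 + 60·0.36 = 35.33 m².
T₆₀ = 0.161 × 82 / 35.33 = 0.374 s.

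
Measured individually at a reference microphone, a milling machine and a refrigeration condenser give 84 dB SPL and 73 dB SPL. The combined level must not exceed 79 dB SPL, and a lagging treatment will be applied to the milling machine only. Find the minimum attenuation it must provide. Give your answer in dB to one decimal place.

Fixed contribution from the other source: Σ 10^(L/10) = 10^(73/10) = 1.995e+07 (73.00 dB SPL).
The limit corresponds to 10^(79/10) = 7.943e+07; subtracting the fixed part leaves 5.948e+07 for the milling machine, i.e. 77.74 dB SPL.
Required insertion loss = 84 − 77.74 = 6.26 dB.

6.3 dB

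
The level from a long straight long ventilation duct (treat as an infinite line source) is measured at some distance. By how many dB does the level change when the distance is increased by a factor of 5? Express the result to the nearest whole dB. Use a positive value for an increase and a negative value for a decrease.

-7 dB

With cylindrical spreading the level changes by −10·log₁₀(r₂/r₁).
ΔL = −10·log₁₀(5) = -6.99 dB.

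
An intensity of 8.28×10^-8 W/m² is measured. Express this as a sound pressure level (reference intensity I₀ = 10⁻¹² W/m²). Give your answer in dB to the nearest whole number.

49 dB

I/I₀ = 8.28×10^-8/10⁻¹² = 8.28×10^4, and L = 10·log₁₀(I/I₀).
L = 10·(0.9180 + 4) = 49.18 dB.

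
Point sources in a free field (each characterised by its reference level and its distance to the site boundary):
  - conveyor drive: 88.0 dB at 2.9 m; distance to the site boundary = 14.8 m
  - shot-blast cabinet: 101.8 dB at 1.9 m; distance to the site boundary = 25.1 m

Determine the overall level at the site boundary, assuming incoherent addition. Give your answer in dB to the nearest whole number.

80 dB

First find each source's level at the receiver (point-source: −20·log₁₀(r/r_ref)), then combine on an intensity basis.
conveyor drive: 88.0 − 20·log₁₀(14.8/2.9) = 88.0 − 14.16 = 73.84 dB.
shot-blast cabinet: 101.8 − 20·log₁₀(25.1/1.9) = 101.8 − 22.42 = 79.38 dB.
Σ 10^(L/10) = 1.110e+08 → L_total = 10·log₁₀(1.110e+08) = 80.45 dB.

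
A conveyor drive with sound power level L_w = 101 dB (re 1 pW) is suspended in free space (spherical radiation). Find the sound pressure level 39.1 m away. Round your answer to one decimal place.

58.2 dB

L_p = L_w − 10·log₁₀(4π·r²) with r = 39.1 m.
4π·r² = 1.921e+04 m², 10·log₁₀ of that is 42.836 dB.
L_p = 101 − 42.836 = 58.16 dB.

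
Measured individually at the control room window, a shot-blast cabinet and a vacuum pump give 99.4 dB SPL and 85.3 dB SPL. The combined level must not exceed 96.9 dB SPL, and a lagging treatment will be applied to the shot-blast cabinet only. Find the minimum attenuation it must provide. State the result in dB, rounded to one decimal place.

2.8 dB

The untreated sources together contribute 10^(85.3/10) = 3.388e+08, i.e. 85.30 dB SPL.
To meet 96.9 dB SPL overall, the treated shot-blast cabinet may contribute at most 10^(96.9/10) − 3.388e+08 = 4.559e+09, i.e. 96.59 dB SPL.
Required insertion loss = 99.4 − 96.59 = 2.81 dB.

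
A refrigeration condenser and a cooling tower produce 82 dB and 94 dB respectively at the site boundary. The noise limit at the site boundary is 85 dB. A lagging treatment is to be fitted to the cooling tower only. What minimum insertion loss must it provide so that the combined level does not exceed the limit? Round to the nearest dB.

Fixed contribution from the other source: Σ 10^(L/10) = 10^(82/10) = 1.585e+08 (82.00 dB).
To meet 85 dB overall, the treated cooling tower may contribute at most 10^(85/10) − 1.585e+08 = 1.577e+08, i.e. 81.98 dB.
Required insertion loss = 94 − 81.98 = 12.02 dB.

12 dB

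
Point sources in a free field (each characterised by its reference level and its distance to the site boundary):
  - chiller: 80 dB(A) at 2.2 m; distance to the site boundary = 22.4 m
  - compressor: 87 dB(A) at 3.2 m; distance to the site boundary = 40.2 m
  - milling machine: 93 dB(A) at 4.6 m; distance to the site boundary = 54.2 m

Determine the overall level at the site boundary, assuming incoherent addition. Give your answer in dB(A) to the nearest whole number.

73 dB(A)

Propagate each source to the receiver with L = L_ref − 20·log₁₀(r/r_ref), then add intensities.
chiller: 80 − 20·log₁₀(22.4/2.2) = 80 − 20.16 = 59.84 dB(A).
compressor: 87 − 20·log₁₀(40.2/3.2) = 87 − 21.98 = 65.02 dB(A).
milling machine: 93 − 20·log₁₀(54.2/4.6) = 93 − 21.42 = 71.58 dB(A).
Σ 10^(L/10) = 1.851e+07 → L_total = 10·log₁₀(1.851e+07) = 72.67 dB(A).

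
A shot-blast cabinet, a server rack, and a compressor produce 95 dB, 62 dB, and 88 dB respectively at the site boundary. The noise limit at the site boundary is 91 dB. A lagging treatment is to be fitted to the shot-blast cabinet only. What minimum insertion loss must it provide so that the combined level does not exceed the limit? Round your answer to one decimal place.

7.0 dB

Fixed contribution from the other sources: Σ 10^(L/10) = 10^(62/10) + 10^(88/10) = 6.325e+08 (88.01 dB).
To meet 91 dB overall, the treated shot-blast cabinet may contribute at most 10^(91/10) − 6.325e+08 = 6.264e+08, i.e. 87.97 dB.
So the shot-blast cabinet must be reduced from 95 to 87.97 dB: IL = 7.03 dB.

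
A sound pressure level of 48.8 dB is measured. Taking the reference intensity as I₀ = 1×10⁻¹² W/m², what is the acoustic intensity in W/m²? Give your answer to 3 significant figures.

I = I₀·10^(L/10) = 10⁻¹² × 10^(48.8/10) = 10^(-7.120).

7.59e-08 W/m²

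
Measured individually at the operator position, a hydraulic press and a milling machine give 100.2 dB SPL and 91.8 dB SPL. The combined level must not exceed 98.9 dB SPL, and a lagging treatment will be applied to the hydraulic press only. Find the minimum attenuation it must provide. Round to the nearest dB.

2 dB

Fixed contribution from the other source: Σ 10^(L/10) = 10^(91.8/10) = 1.514e+09 (91.80 dB SPL).
To meet 98.9 dB SPL overall, the treated hydraulic press may contribute at most 10^(98.9/10) − 1.514e+09 = 6.249e+09, i.e. 97.96 dB SPL.
So the hydraulic press must be reduced from 100.2 to 97.96 dB SPL: IL = 2.24 dB.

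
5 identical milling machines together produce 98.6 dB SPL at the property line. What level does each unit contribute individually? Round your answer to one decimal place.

91.6 dB SPL

For N identical incoherent sources L_total = L₁ + 10·log₁₀ N, so L₁ = 98.6 − 10·log₁₀(5) = 98.6 − 6.990.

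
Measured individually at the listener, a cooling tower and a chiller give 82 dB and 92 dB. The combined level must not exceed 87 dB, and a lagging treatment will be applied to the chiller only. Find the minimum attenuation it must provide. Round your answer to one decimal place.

6.7 dB

Everything except the chiller sums to 10^(82/10) = 1.585e+08 in linear terms, 82.00 dB.
The limit corresponds to 10^(87/10) = 5.012e+08; subtracting the fixed part leaves 3.427e+08 for the chiller, i.e. 85.35 dB.
So the chiller must be reduced from 92 to 85.35 dB: IL = 6.65 dB.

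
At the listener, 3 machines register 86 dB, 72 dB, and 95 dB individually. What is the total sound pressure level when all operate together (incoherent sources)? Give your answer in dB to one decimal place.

95.5 dB

For uncorrelated sources the intensities add, so convert each level to linear form, sum, and take 10·log₁₀ of the total.
Σ 10^(L/10) = 10^(86/10) + 10^(72/10) + 10^(95/10) = 3.576e+09.
L_total = 10·log₁₀(3.576e+09) = 95.53 dB.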